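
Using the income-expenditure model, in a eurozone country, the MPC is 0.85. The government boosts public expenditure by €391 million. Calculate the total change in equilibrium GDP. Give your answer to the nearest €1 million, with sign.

+€2,607 million

Government-spending multiplier = 1/(1 − MPC) = 1/(1 − 0.85) = 1/0.15 ≈ 6.667.
ΔY = k × ΔG = (+€391 million) / 0.15 ≈ +€2,607 million.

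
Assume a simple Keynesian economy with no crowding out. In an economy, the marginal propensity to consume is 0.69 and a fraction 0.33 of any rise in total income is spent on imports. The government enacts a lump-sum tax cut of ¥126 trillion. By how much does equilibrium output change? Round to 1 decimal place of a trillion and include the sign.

A lump-sum tax change of −¥126 trillion shifts disposable income by +¥126 trillion; first-round consumption changes by −c × ΔT = −0.69 × (−¥126 trillion) = +¥86.94 trillion.
Expenditure multiplier = 1/(1 − c + m) = 1/(1 − 0.69 + 0.33) = 1/0.64 ≈ 1.563.
The tax multiplier is −c × k ≈ −1.078, so ΔY = k × (−c·ΔT) = (+¥86.94 trillion) / 0.64 ≈ +¥135.8 trillion.

+¥135.8 trillion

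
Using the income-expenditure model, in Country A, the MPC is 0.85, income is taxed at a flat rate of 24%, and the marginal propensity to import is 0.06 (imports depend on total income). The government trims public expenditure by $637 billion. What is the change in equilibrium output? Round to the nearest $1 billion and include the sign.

Government-spending multiplier = 1/(1 − c(1−t) + m) = 1/(1 − 0.85×0.76 + 0.06) = 1/0.414 ≈ 2.415.
ΔY = k × ΔG = (−$637 billion) / 0.414 ≈ −$1,539 billion.

−$1,539 billion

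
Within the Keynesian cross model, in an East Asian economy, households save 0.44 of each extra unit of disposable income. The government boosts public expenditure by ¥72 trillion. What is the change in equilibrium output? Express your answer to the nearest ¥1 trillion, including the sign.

+¥164 trillion

MPC = 1 − MPS = 1 − 0.44 = 0.56.
Spending multiplier = 1/(1 − MPC) = 1/(1 − 0.56) = 1/0.44 ≈ 2.273.
ΔY = k × ΔG = (+¥72 trillion) / 0.44 ≈ +¥164 trillion.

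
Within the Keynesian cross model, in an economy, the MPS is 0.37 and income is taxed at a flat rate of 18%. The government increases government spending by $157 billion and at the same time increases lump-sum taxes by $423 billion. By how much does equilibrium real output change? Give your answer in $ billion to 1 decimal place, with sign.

−$226.5 billion

MPC = 1 − MPS = 1 − 0.37 = 0.63.
Expenditure multiplier = 1/(1 − c(1−t)) = 1/(1 − 0.63×0.82) = 1/0.4834 ≈ 2.069.
ΔG contributes k·ΔG = (+$157 billion) / 0.4834 ≈ +$324.8 billion.
ΔT of +$423 billion changes first-round spending by −c·ΔT = −$266.49 billion, contributing k·(−c·ΔT) = (−$266.49 billion) / 0.4834 ≈ −$551.3 billion.
Net ΔY = k(ΔG − c·ΔT) = (−$109.49 billion) / 0.4834 ≈ −$226.5 billion.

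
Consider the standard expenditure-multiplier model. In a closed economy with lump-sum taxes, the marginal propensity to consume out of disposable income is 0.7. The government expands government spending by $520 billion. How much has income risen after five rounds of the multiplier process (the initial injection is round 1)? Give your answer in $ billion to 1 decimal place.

$1,442.0 billion

Round 1 adds ΔG = $520 billion; each later round is MPC = 0.7 times the previous.
After 5 rounds: 520 + 364 + 254.8 + 178.36 + 124.852 = ΔG·(1 − c^5)/(1 − c) = 520 × (1 − 0.16807)/0.3 ≈ $1,442 billion.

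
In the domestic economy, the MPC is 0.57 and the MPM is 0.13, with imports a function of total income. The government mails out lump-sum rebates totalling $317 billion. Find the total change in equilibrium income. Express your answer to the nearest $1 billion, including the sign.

+$323 billion

A lump-sum tax change of −$317 billion shifts disposable income by +$317 billion; first-round consumption changes by −c × ΔT = −0.57 × (−$317 billion) = +$180.69 billion.
Expenditure multiplier = 1/(1 − c + m) = 1/(1 − 0.57 + 0.13) = 1/0.56 ≈ 1.786.
The tax multiplier is −c × k ≈ −1.018, so ΔY = k × (−c·ΔT) = (+$180.69 billion) / 0.56 ≈ +$323 billion.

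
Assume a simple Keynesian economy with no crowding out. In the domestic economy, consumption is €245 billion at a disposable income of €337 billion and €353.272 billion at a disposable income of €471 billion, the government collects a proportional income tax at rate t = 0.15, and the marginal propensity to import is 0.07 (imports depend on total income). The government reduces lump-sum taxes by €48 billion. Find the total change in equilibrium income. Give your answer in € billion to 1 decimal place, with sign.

MPC = ΔC/ΔYd = (353.272 − 245)/(471 − 337) = 108.272/134 = 0.808.
A lump-sum tax change of −€48 billion shifts disposable income by +€48 billion; first-round consumption changes by −c × ΔT = −0.808 × (−€48 billion) = +€38.784 billion.
Expenditure multiplier = 1/(1 − c(1−t) + m) = 1/(1 − 0.808×0.85 + 0.07) = 1/0.3832 ≈ 2.61.
The tax multiplier is −c × k ≈ −2.109, so ΔY = k × (−c·ΔT) = (+€38.784 billion) / 0.3832 ≈ +€101.2 billion.

+€101.2 billion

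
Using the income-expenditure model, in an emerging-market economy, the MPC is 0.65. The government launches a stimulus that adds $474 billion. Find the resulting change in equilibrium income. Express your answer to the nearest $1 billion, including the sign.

Spending multiplier = 1/(1 − MPC) = 1/(1 − 0.65) = 1/0.35 ≈ 2.857.
ΔY = k × ΔG = (+$474 billion) / 0.35 ≈ +$1,354 billion.

+$1,354 billion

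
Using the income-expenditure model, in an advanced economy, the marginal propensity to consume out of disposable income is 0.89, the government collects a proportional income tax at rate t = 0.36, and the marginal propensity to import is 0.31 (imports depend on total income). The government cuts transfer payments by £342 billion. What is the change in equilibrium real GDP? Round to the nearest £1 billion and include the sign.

The transfer change shifts disposable income by −£342 billion, so first-round consumption changes by c·ΔTR = 0.89 × (−£342 billion) = −£304.38 billion.
Expenditure multiplier = 1/(1 − c(1−t) + m) = 1/(1 − 0.89×0.64 + 0.31) = 1/0.7404 ≈ 1.351.
The transfer multiplier is c × k ≈ 1.202, so ΔY = k × (c·ΔTR) = (−£304.38 billion) / 0.7404 ≈ −£411 billion.

−£411 billion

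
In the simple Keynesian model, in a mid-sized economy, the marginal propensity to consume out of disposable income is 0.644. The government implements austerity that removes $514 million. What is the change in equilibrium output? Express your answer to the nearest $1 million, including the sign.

Spending multiplier = 1/(1 − MPC) = 1/(1 − 0.644) = 1/0.356 ≈ 2.809.
ΔY = k × ΔG = (−$514 million) / 0.356 ≈ −$1,444 million.

−$1,444 million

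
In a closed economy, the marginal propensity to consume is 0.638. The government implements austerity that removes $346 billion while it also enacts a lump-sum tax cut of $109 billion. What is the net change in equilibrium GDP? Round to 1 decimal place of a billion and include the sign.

Expenditure multiplier = 1/(1 − MPC) = 1/(1 − 0.638) = 1/0.362 ≈ 2.762.
ΔG contributes k·ΔG = (−$346 billion) / 0.362 ≈ −$955.8 billion.
ΔT of −$109 billion changes first-round spending by −c·ΔT = +$69.542 billion, contributing k·(−c·ΔT) = (+$69.542 billion) / 0.362 ≈ +$192.1 billion.
Net ΔY = k(ΔG − c·ΔT) = (−$276.458 billion) / 0.362 ≈ −$763.7 billion.

−$763.7 billion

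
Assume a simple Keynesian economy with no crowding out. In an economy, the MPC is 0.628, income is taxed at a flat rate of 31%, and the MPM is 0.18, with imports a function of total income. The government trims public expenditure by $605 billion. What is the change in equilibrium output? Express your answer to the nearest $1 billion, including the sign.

Expenditure multiplier = 1/(1 − c(1−t) + m) = 1/(1 − 0.628×0.69 + 0.18) = 1/0.74668 ≈ 1.339.
ΔY = k × ΔG = (−$605 billion) / 0.74668 ≈ −$810 billion.

−$810 billion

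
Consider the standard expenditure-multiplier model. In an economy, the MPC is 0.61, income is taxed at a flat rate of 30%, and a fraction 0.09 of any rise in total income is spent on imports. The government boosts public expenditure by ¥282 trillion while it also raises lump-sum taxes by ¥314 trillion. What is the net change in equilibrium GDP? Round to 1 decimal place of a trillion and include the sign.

+¥136.4 trillion

Expenditure multiplier = 1/(1 − c(1−t) + m) = 1/(1 − 0.61×0.7 + 0.09) = 1/0.663 ≈ 1.508.
ΔG contributes k·ΔG = (+¥282 trillion) / 0.663 ≈ +¥425.3 trillion.
ΔT of +¥314 trillion changes first-round spending by −c·ΔT = −¥191.54 trillion, contributing k·(−c·ΔT) = (−¥191.54 trillion) / 0.663 ≈ −¥288.9 trillion.
Net ΔY = k(ΔG − c·ΔT) = (+¥90.46 trillion) / 0.663 ≈ +¥136.4 trillion.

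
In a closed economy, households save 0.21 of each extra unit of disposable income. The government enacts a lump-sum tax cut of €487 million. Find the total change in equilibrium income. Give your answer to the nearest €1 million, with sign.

+€1,832 million

MPC = 1 − MPS = 1 − 0.21 = 0.79.
A lump-sum tax change of −€487 million shifts disposable income by +€487 million; first-round consumption changes by −c × ΔT = −0.79 × (−€487 million) = +€384.73 million.
Expenditure multiplier = 1/(1 − MPC) = 1/(1 − 0.79) = 1/0.21 ≈ 4.762.
The tax multiplier is −c × k ≈ −3.762, so ΔY = k × (−c·ΔT) = (+€384.73 million) / 0.21 ≈ +€1,832 million.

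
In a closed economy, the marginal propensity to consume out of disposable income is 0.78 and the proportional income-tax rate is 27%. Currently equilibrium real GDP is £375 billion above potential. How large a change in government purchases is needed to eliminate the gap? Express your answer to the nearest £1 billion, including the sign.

Spending multiplier = 1/(1 − c(1−t)) = 1/(1 − 0.78×0.73) = 1/0.4306 ≈ 2.322.
Need ΔY = −£375 billion, so ΔG = ΔY/k = (−£375 billion) × 0.4306 ≈ −£161 billion.
The government should cut government purchases by £161 billion.

−£161 billion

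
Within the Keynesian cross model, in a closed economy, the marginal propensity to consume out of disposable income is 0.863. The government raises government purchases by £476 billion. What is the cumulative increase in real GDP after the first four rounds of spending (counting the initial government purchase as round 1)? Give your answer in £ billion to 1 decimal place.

£1,547.2 billion

Round 1 adds ΔG = £476 billion; each later round is MPC = 0.863 times the previous.
After 4 rounds: 476 + 410.788 + 354.510044 + 305.942167972 = ΔG·(1 − c^4)/(1 − c) = 476 × (1 − 0.554680863361)/0.137 ≈ £1,547.2 billion.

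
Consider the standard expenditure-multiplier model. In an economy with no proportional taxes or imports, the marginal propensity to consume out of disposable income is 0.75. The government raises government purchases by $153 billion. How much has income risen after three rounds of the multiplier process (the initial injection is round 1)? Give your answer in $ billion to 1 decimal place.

$353.8 billion

Round 1 adds ΔG = $153 billion; each later round is MPC = 0.75 times the previous.
After 3 rounds: 153 + 114.75 + 86.0625 = ΔG·(1 − c^3)/(1 − c) = 153 × (1 − 0.421875)/0.25 ≈ $353.8 billion.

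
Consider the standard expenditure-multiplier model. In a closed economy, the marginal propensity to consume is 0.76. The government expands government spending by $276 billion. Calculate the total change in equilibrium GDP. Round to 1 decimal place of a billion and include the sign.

+$1,150.0 billion

Government-spending multiplier = 1/(1 − MPC) = 1/(1 − 0.76) = 1/0.24 ≈ 4.167.
ΔY = k × ΔG = (+$276 billion) / 0.24 = +$1,150 billion.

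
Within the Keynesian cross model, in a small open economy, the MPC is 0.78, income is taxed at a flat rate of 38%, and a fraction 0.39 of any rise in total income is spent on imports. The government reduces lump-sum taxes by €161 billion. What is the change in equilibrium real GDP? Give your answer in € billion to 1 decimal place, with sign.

A lump-sum tax change of −€161 billion shifts disposable income by +€161 billion; first-round consumption changes by −c × ΔT = −0.78 × (−€161 billion) = +€125.58 billion.
Expenditure multiplier = 1/(1 − c(1−t) + m) = 1/(1 − 0.78×0.62 + 0.39) = 1/0.9064 ≈ 1.103.
The tax multiplier is −c × k ≈ −0.861, so ΔY = k × (−c·ΔT) = (+€125.58 billion) / 0.9064 ≈ +€138.5 billion.

+€138.5 billion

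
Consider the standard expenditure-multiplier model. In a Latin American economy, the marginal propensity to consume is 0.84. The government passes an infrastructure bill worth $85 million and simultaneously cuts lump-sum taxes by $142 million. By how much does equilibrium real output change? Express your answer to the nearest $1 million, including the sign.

Expenditure multiplier = 1/(1 − MPC) = 1/(1 − 0.84) = 1/0.16 = 6.25.
ΔG contributes k·ΔG = (+$85 million) / 0.16 ≈ +$531.3 million.
ΔT of −$142 million changes first-round spending by −c·ΔT = +$119.28 million, contributing k·(−c·ΔT) = (+$119.28 million) / 0.16 = +$745.5 million.
Net ΔY = k(ΔG − c·ΔT) = (+$204.28 million) / 0.16 ≈ +$1,277 million.

+$1,277 million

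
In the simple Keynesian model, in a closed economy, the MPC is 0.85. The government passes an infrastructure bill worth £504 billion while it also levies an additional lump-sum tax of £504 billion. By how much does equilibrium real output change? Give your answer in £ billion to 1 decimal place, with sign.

+£504.0 billion

Expenditure multiplier = 1/(1 − MPC) = 1/(1 − 0.85) = 1/0.15 ≈ 6.667.
ΔG contributes k·ΔG = (+£504 billion) / 0.15 = +£3,360 billion.
ΔT of +£504 billion changes first-round spending by −c·ΔT = −£428.4 billion, contributing k·(−c·ΔT) = (−£428.4 billion) / 0.15 = −£2,856 billion.
With ΔG = ΔT and no other leakages, the balanced-budget multiplier is 1, so ΔY = ΔG = +£504 billion.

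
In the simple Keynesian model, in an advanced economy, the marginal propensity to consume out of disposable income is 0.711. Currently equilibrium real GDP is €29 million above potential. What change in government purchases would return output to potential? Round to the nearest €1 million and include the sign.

−€8 million

Spending multiplier = 1/(1 − MPC) = 1/(1 − 0.711) = 1/0.289 ≈ 3.46.
Need ΔY = −€29 million, so ΔG = ΔY/k = (−€29 million) × 0.289 ≈ −€8 million.
The government should cut government purchases by €8 million.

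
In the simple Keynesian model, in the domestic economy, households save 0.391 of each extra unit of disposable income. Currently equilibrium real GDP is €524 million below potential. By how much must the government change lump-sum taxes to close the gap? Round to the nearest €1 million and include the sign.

−€336 million

MPC = 1 − MPS = 1 − 0.391 = 0.609.
Spending multiplier = 1/(1 − MPC) = 1/(1 − 0.609) = 1/0.391 ≈ 2.558.
Tax multiplier = −c·k = −0.609/0.391 ≈ −1.558. Need ΔY = +€524 million, so ΔT = ΔY/(−c·k) = −(+€524 million) × 0.391 / 0.609 ≈ −€336 million.
The government should cut lump-sum taxes by €336 million.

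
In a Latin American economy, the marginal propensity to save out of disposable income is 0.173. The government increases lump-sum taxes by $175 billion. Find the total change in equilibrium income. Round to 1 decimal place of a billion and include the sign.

MPC = 1 − MPS = 1 − 0.173 = 0.827.
A lump-sum tax change of +$175 billion shifts disposable income by −$175 billion; first-round consumption changes by −c × ΔT = −0.827 × (+$175 billion) = −$144.725 billion.
Expenditure multiplier = 1/(1 − MPC) = 1/(1 − 0.827) = 1/0.173 ≈ 5.78.
The tax multiplier is −c × k ≈ −4.78, so ΔY = k × (−c·ΔT) = (−$144.725 billion) / 0.173 ≈ −$836.6 billion.

−$836.6 billion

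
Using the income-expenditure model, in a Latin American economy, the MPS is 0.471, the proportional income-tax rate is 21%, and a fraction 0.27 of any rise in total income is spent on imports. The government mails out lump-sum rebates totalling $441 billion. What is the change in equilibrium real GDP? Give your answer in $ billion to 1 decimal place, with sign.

MPC = 1 − MPS = 1 − 0.471 = 0.529.
A lump-sum tax change of −$441 billion shifts disposable income by +$441 billion; first-round consumption changes by −c × ΔT = −0.529 × (−$441 billion) = +$233.289 billion.
Expenditure multiplier = 1/(1 − c(1−t) + m) = 1/(1 − 0.529×0.79 + 0.27) = 1/0.85209 ≈ 1.174.
The tax multiplier is −c × k ≈ −0.621, so ΔY = k × (−c·ΔT) = (+$233.289 billion) / 0.85209 ≈ +$273.8 billion.

+$273.8 billion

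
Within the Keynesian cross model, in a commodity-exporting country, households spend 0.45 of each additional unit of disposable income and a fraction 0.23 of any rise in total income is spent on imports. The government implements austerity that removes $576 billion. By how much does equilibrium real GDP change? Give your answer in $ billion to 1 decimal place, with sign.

−$738.5 billion

Government-spending multiplier = 1/(1 − c + m) = 1/(1 − 0.45 + 0.23) = 1/0.78 ≈ 1.282.
ΔY = k × ΔG = (−$576 billion) / 0.78 ≈ −$738.5 billion.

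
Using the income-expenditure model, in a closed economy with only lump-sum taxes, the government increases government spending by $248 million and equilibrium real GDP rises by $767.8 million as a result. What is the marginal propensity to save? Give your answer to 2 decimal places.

Implied spending multiplier k = ΔY/ΔG = 767.8/248 ≈ 3.096.
Since k = 1/(1 − MPC), MPC = 1 − 1/k = 1 − ΔG/ΔY = 1 − 248/767.8 ≈ 0.68.
MPS = 1 − MPC = 0.32.

0.32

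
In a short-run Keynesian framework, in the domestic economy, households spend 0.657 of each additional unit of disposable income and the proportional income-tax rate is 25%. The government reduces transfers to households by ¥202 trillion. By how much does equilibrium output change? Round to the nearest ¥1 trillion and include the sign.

The transfer change shifts disposable income by −¥202 trillion, so first-round consumption changes by c·ΔTR = 0.657 × (−¥202 trillion) = −¥132.714 trillion.
Expenditure multiplier = 1/(1 − c(1−t)) = 1/(1 − 0.657×0.75) = 1/0.50725 ≈ 1.971.
The transfer multiplier is c × k ≈ 1.295, so ΔY = k × (c·ΔTR) = (−¥132.714 trillion) / 0.50725 ≈ −¥262 trillion.

−¥262 trillion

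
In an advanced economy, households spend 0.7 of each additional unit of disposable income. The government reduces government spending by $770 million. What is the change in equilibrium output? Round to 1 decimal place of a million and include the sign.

−$2,566.7 million

Government-spending multiplier = 1/(1 − MPC) = 1/(1 − 0.7) = 1/0.3 ≈ 3.333.
ΔY = k × ΔG = (−$770 million) / 0.3 ≈ −$2,566.7 million.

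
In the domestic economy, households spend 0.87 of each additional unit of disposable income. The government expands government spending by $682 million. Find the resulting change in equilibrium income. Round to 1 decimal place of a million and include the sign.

+$5,246.2 million

Spending multiplier = 1/(1 − MPC) = 1/(1 − 0.87) = 1/0.13 ≈ 7.692.
ΔY = k × ΔG = (+$682 million) / 0.13 ≈ +$5,246.2 million.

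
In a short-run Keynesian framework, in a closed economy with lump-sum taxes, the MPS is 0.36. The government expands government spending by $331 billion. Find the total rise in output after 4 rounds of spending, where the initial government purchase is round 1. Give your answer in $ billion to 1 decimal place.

$765.2 billion

MPC = 1 − MPS = 1 − 0.36 = 0.64.
Round 1 adds ΔG = $331 billion; each later round is MPC = 0.64 times the previous.
After 4 rounds: 331 + 211.84 + 135.5776 + 86.769664 = ΔG·(1 − c^4)/(1 − c) = 331 × (1 − 0.16777216)/0.36 ≈ $765.2 billion.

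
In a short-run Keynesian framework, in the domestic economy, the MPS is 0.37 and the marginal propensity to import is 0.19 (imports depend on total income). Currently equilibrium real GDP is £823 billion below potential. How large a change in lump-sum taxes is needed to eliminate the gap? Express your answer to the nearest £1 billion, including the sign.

−£732 billion

MPC = 1 − MPS = 1 − 0.37 = 0.63.
Spending multiplier = 1/(1 − c + m) = 1/(1 − 0.63 + 0.19) = 1/0.56 ≈ 1.786.
Tax multiplier = −c·k = −0.63/0.56 = −1.125. Need ΔY = +£823 billion, so ΔT = ΔY/(−c·k) = −(+£823 billion) × 0.56 / 0.63 ≈ −£732 billion.
The government should cut lump-sum taxes by £732 billion.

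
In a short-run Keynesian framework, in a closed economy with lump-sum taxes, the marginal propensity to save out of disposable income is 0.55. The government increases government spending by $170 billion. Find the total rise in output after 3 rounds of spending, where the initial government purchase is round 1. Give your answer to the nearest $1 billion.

$281 billion

MPC = 1 − MPS = 1 − 0.55 = 0.45.
Round 1 adds ΔG = $170 billion; each later round is MPC = 0.45 times the previous.
After 3 rounds: 170 + 76.5 + 34.425 = ΔG·(1 − c^3)/(1 − c) = 170 × (1 − 0.091125)/0.55 ≈ $281 billion.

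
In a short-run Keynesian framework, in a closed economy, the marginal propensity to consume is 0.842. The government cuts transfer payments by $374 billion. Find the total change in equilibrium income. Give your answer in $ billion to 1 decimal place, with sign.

−$1,993.1 billion

The transfer change shifts disposable income by −$374 billion, so first-round consumption changes by c·ΔTR = 0.842 × (−$374 billion) = −$314.908 billion.
Expenditure multiplier = 1/(1 − MPC) = 1/(1 − 0.842) = 1/0.158 ≈ 6.329.
The transfer multiplier is c × k ≈ 5.329, so ΔY = k × (c·ΔTR) = (−$314.908 billion) / 0.158 ≈ −$1,993.1 billion.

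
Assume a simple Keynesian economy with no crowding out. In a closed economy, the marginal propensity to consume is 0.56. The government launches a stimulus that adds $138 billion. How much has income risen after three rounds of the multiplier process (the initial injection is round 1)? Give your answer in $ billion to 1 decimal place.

Round 1 adds ΔG = $138 billion; each later round is MPC = 0.56 times the previous.
After 3 rounds: 138 + 77.28 + 43.2768 = ΔG·(1 − c^3)/(1 − c) = 138 × (1 − 0.175616)/0.44 ≈ $258.6 billion.

$258.6 billion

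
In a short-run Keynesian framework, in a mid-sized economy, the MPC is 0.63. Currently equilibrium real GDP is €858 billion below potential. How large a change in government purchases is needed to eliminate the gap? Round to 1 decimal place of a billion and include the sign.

Spending multiplier = 1/(1 − MPC) = 1/(1 − 0.63) = 1/0.37 ≈ 2.703.
Need ΔY = +€858 billion, so ΔG = ΔY/k = (+€858 billion) × 0.37 ≈ +€317.5 billion.
The government should increase government purchases by €317.5 billion.

+€317.5 billion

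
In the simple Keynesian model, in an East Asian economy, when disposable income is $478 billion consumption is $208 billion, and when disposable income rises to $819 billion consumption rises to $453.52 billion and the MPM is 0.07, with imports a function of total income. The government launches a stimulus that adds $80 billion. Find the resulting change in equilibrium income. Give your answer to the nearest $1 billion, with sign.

+$229 billion

MPC = ΔC/ΔYd = (453.52 − 208)/(819 − 478) = 245.52/341 = 0.72.
Government-spending multiplier = 1/(1 − c + m) = 1/(1 − 0.72 + 0.07) = 1/0.35 ≈ 2.857.
ΔY = k × ΔG = (+$80 billion) / 0.35 ≈ +$229 billion.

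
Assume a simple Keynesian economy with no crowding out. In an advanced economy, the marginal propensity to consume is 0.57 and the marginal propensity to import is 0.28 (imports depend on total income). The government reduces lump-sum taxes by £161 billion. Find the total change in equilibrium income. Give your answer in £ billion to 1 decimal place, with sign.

+£129.3 billion

A lump-sum tax change of −£161 billion shifts disposable income by +£161 billion; first-round consumption changes by −c × ΔT = −0.57 × (−£161 billion) = +£91.77 billion.
Expenditure multiplier = 1/(1 − c + m) = 1/(1 − 0.57 + 0.28) = 1/0.71 ≈ 1.408.
The tax multiplier is −c × k ≈ −0.803, so ΔY = k × (−c·ΔT) = (+£91.77 billion) / 0.71 ≈ +£129.3 billion.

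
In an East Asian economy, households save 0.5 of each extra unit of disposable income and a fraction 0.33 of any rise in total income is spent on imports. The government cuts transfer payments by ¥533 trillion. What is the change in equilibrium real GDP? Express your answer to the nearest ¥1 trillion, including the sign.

−¥321 trillion

MPC = 1 − MPS = 1 − 0.5 = 0.5.
The transfer change shifts disposable income by −¥533 trillion, so first-round consumption changes by c·ΔTR = 0.5 × (−¥533 trillion) = −¥266.5 trillion.
Expenditure multiplier = 1/(1 − c + m) = 1/(1 − 0.5 + 0.33) = 1/0.83 ≈ 1.205.
The transfer multiplier is c × k ≈ 0.602, so ΔY = k × (c·ΔTR) = (−¥266.5 trillion) / 0.83 ≈ −¥321 trillion.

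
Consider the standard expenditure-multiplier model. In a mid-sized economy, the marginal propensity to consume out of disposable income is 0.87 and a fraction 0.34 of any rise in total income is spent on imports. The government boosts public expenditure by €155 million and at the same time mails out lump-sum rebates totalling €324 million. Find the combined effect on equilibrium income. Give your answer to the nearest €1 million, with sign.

+€930 million

Expenditure multiplier = 1/(1 − c + m) = 1/(1 − 0.87 + 0.34) = 1/0.47 ≈ 2.128.
ΔG contributes k·ΔG = (+€155 million) / 0.47 ≈ +€329.8 million.
ΔT of −€324 million changes first-round spending by −c·ΔT = +€281.88 million, contributing k·(−c·ΔT) = (+€281.88 million) / 0.47 ≈ +€599.7 million.
Net ΔY = k(ΔG − c·ΔT) = (+€436.88 million) / 0.47 ≈ +€930 million.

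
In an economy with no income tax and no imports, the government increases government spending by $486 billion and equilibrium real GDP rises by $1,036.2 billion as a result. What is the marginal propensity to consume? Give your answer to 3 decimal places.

0.531

Implied spending multiplier k = ΔY/ΔG = 1,036.2/486 ≈ 2.1321.
Since k = 1/(1 − MPC), MPC = 1 − 1/k = 1 − ΔG/ΔY = 1 − 486/1,036.2 ≈ 0.531.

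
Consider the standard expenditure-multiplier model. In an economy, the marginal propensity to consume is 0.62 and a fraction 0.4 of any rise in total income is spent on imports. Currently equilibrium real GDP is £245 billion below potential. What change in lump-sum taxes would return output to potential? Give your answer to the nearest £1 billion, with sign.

−£308 billion

Spending multiplier = 1/(1 − c + m) = 1/(1 − 0.62 + 0.4) = 1/0.78 ≈ 1.282.
Tax multiplier = −c·k = −0.62/0.78 ≈ −0.795. Need ΔY = +£245 billion, so ΔT = ΔY/(−c·k) = −(+£245 billion) × 0.78 / 0.62 ≈ −£308 billion.
The government should cut lump-sum taxes by £308 billion.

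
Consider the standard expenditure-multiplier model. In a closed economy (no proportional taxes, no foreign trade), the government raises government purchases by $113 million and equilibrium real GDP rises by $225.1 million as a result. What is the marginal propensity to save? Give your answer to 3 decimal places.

0.502

Implied spending multiplier k = ΔY/ΔG = 225.1/113 ≈ 1.992.
Since k = 1/(1 − MPC), MPC = 1 − 1/k = 1 − ΔG/ΔY = 1 − 113/225.1 ≈ 0.498.
MPS = 1 − MPC = 0.502.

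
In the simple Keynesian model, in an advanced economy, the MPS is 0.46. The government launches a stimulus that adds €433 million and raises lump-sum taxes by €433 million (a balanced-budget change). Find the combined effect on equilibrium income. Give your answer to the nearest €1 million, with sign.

+€433 million

MPC = 1 − MPS = 1 − 0.46 = 0.54.
Expenditure multiplier = 1/(1 − MPC) = 1/(1 − 0.54) = 1/0.46 ≈ 2.174.
ΔG contributes k·ΔG = (+€433 million) / 0.46 ≈ +€941.3 million.
ΔT of +€433 million changes first-round spending by −c·ΔT = −€233.82 million, contributing k·(−c·ΔT) = (−€233.82 million) / 0.46 ≈ −€508.3 million.
With ΔG = ΔT and no other leakages, the balanced-budget multiplier is 1, so ΔY = ΔG = +€433 million.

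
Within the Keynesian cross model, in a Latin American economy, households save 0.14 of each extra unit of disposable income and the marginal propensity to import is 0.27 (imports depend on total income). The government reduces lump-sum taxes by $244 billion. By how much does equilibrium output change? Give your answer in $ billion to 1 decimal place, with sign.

+$511.8 billion

MPC = 1 − MPS = 1 − 0.14 = 0.86.
A lump-sum tax change of −$244 billion shifts disposable income by +$244 billion; first-round consumption changes by −c × ΔT = −0.86 × (−$244 billion) = +$209.84 billion.
Expenditure multiplier = 1/(1 − c + m) = 1/(1 − 0.86 + 0.27) = 1/0.41 ≈ 2.439.
The tax multiplier is −c × k ≈ −2.098, so ΔY = k × (−c·ΔT) = (+$209.84 billion) / 0.41 ≈ +$511.8 billion.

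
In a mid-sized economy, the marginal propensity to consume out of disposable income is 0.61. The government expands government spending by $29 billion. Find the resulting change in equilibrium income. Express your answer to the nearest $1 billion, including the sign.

+$74 billion

Government-spending multiplier = 1/(1 − MPC) = 1/(1 − 0.61) = 1/0.39 ≈ 2.564.
ΔY = k × ΔG = (+$29 billion) / 0.39 ≈ +$74 billion.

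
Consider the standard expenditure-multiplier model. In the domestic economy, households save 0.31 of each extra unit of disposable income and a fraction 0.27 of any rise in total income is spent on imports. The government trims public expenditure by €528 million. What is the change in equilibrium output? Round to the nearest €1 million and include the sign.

MPC = 1 − MPS = 1 − 0.31 = 0.69.
Government-spending multiplier = 1/(1 − c + m) = 1/(1 − 0.69 + 0.27) = 1/0.58 ≈ 1.724.
ΔY = k × ΔG = (−€528 million) / 0.58 ≈ −€910 million.

−€910 million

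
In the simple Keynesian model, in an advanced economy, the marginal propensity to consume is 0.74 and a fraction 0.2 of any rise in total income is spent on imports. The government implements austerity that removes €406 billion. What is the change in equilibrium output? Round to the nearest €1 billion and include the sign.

Expenditure multiplier = 1/(1 − c + m) = 1/(1 − 0.74 + 0.2) = 1/0.46 ≈ 2.174.
ΔY = k × ΔG = (−€406 billion) / 0.46 ≈ −€883 billion.

−€883 billion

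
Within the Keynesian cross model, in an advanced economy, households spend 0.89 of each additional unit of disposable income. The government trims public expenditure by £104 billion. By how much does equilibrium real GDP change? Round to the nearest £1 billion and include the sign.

−£945 billion

Expenditure multiplier = 1/(1 − MPC) = 1/(1 − 0.89) = 1/0.11 ≈ 9.091.
ΔY = k × ΔG = (−£104 billion) / 0.11 ≈ −£945 billion.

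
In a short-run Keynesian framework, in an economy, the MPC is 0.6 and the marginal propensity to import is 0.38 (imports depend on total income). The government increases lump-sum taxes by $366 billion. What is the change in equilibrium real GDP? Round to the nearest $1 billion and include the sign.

A lump-sum tax change of +$366 billion shifts disposable income by −$366 billion; first-round consumption changes by −c × ΔT = −0.6 × (+$366 billion) = −$219.6 billion.
Expenditure multiplier = 1/(1 − c + m) = 1/(1 − 0.6 + 0.38) = 1/0.78 ≈ 1.282.
The tax multiplier is −c × k ≈ −0.769, so ΔY = k × (−c·ΔT) = (−$219.6 billion) / 0.78 ≈ −$282 billion.

−$282 billion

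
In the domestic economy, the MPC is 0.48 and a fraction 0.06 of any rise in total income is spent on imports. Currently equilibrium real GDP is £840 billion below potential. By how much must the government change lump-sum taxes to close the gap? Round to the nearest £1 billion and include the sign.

−£1,015 billion

Spending multiplier = 1/(1 − c + m) = 1/(1 − 0.48 + 0.06) = 1/0.58 ≈ 1.724.
Tax multiplier = −c·k = −0.48/0.58 ≈ −0.828. Need ΔY = +£840 billion, so ΔT = ΔY/(−c·k) = −(+£840 billion) × 0.58 / 0.48 = −£1,015 billion.
The government should cut lump-sum taxes by £1,015 billion.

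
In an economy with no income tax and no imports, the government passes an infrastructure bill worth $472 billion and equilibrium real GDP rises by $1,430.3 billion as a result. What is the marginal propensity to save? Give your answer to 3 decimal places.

Implied spending multiplier k = ΔY/ΔG = 1,430.3/472 ≈ 3.0303.
Since k = 1/(1 − MPC), MPC = 1 − 1/k = 1 − ΔG/ΔY = 1 − 472/1,430.3 ≈ 0.670.
MPS = 1 − MPC = 0.330.

0.330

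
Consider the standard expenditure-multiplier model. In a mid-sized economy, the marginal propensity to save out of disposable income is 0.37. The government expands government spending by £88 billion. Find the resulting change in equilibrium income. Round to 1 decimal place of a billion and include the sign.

+£237.8 billion

MPC = 1 − MPS = 1 − 0.37 = 0.63.
Government-spending multiplier = 1/(1 − MPC) = 1/(1 − 0.63) = 1/0.37 ≈ 2.703.
ΔY = k × ΔG = (+£88 billion) / 0.37 ≈ +£237.8 billion.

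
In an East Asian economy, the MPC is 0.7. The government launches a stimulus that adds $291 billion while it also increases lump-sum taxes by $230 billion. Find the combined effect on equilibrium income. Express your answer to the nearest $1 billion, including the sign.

Expenditure multiplier = 1/(1 − MPC) = 1/(1 − 0.7) = 1/0.3 ≈ 3.333.
ΔG contributes k·ΔG = (+$291 billion) / 0.3 = +$970 billion.
ΔT of +$230 billion changes first-round spending by −c·ΔT = −$161 billion, contributing k·(−c·ΔT) = (−$161 billion) / 0.3 ≈ −$536.7 billion.
Net ΔY = k(ΔG − c·ΔT) = (+$130 billion) / 0.3 ≈ +$433 billion.

+$433 billion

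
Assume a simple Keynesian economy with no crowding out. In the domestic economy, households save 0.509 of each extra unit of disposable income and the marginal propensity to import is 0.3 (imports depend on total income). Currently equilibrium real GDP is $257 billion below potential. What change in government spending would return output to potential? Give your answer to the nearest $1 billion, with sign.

+$208 billion

MPC = 1 − MPS = 1 − 0.509 = 0.491.
Spending multiplier = 1/(1 − c + m) = 1/(1 − 0.491 + 0.3) = 1/0.809 ≈ 1.236.
Need ΔY = +$257 billion, so ΔG = ΔY/k = (+$257 billion) × 0.809 ≈ +$208 billion.
The government should increase government spending by $208 billion.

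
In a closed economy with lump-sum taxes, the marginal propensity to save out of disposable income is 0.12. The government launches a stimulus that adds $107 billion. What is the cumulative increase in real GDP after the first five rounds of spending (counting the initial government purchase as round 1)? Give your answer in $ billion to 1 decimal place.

MPC = 1 − MPS = 1 − 0.12 = 0.88.
Round 1 adds ΔG = $107 billion; each later round is MPC = 0.88 times the previous.
After 5 rounds: 107 + 94.16 + 82.8608 + 72.917504 + 64.16740352 = ΔG·(1 − c^5)/(1 − c) = 107 × (1 − 0.5277319168)/0.12 ≈ $421.1 billion.

$421.1 billion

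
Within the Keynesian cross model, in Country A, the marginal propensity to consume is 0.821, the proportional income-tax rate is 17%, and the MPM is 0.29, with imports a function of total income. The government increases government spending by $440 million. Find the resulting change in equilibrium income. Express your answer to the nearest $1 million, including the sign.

Expenditure multiplier = 1/(1 − c(1−t) + m) = 1/(1 − 0.821×0.83 + 0.29) = 1/0.60857 ≈ 1.643.
ΔY = k × ΔG = (+$440 million) / 0.60857 ≈ +$723 million.

+$723 million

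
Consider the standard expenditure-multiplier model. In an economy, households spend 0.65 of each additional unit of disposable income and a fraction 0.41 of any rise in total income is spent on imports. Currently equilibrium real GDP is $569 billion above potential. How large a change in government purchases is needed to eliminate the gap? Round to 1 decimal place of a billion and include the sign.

−$432.4 billion

Spending multiplier = 1/(1 − c + m) = 1/(1 − 0.65 + 0.41) = 1/0.76 ≈ 1.316.
Need ΔY = −$569 billion, so ΔG = ΔY/k = (−$569 billion) × 0.76 ≈ −$432.4 billion.
The government should cut government purchases by $432.4 billion.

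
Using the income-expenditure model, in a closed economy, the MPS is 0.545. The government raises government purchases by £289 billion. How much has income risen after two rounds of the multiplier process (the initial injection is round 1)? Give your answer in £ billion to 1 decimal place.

£420.5 billion

MPC = 1 − MPS = 1 − 0.545 = 0.455.
Round 1 adds ΔG = £289 billion; each later round is MPC = 0.455 times the previous.
After 2 rounds: 289 + 131.495 = ΔG·(1 − c^2)/(1 − c) = 289 × (1 − 0.207025)/0.545 ≈ £420.5 billion.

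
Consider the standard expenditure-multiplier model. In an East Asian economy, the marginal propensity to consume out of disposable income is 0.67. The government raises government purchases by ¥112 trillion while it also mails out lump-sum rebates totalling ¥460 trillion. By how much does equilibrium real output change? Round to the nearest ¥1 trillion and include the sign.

+¥1,273 trillion

Expenditure multiplier = 1/(1 − MPC) = 1/(1 − 0.67) = 1/0.33 ≈ 3.03.
ΔG contributes k·ΔG = (+¥112 trillion) / 0.33 ≈ +¥339.4 trillion.
ΔT of −¥460 trillion changes first-round spending by −c·ΔT = +¥308.2 trillion, contributing k·(−c·ΔT) = (+¥308.2 trillion) / 0.33 ≈ +¥933.9 trillion.
Net ΔY = k(ΔG − c·ΔT) = (+¥420.2 trillion) / 0.33 ≈ +¥1,273 trillion.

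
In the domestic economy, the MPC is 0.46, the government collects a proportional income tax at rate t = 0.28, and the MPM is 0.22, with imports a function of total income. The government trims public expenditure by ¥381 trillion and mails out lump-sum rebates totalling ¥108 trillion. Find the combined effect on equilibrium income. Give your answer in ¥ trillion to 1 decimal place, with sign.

Expenditure multiplier = 1/(1 − c(1−t) + m) = 1/(1 − 0.46×0.72 + 0.22) = 1/0.8888 ≈ 1.125.
ΔG contributes k·ΔG = (−¥381 trillion) / 0.8888 ≈ −¥428.7 trillion.
ΔT of −¥108 trillion changes first-round spending by −c·ΔT = +¥49.68 trillion, contributing k·(−c·ΔT) = (+¥49.68 trillion) / 0.8888 ≈ +¥55.9 trillion.
Net ΔY = k(ΔG − c·ΔT) = (−¥331.32 trillion) / 0.8888 ≈ −¥372.8 trillion.

−¥372.8 trillion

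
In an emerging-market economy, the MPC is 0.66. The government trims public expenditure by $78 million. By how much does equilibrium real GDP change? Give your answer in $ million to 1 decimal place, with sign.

−$229.4 million

Expenditure multiplier = 1/(1 − MPC) = 1/(1 − 0.66) = 1/0.34 ≈ 2.941.
ΔY = k × ΔG = (−$78 million) / 0.34 ≈ −$229.4 million.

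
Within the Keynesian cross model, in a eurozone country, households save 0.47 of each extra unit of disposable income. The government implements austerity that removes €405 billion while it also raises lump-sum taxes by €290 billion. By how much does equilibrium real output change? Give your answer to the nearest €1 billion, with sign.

−€1,189 billion

MPC = 1 − MPS = 1 − 0.47 = 0.53.
Expenditure multiplier = 1/(1 − MPC) = 1/(1 − 0.53) = 1/0.47 ≈ 2.128.
ΔG contributes k·ΔG = (−€405 billion) / 0.47 ≈ −€861.7 billion.
ΔT of +€290 billion changes first-round spending by −c·ΔT = −€153.7 billion, contributing k·(−c·ΔT) = (−€153.7 billion) / 0.47 ≈ −€327 billion.
Net ΔY = k(ΔG − c·ΔT) = (−€558.7 billion) / 0.47 ≈ −€1,189 billion.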